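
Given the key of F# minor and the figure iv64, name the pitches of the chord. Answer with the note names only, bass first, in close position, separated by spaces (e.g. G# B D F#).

F# B D

In F# minor, scale degree 4 is B, and the diatonic chord built there is a minor triad.
Stacking thirds from B gives B-D-F#.
The figured bass 64 indicates second inversion, placing the fifth (F#) in the bass: F#-B-D.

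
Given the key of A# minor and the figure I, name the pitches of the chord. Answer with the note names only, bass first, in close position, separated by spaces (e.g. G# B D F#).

I is the major tonic (Picardy third), borrowed from the parallel major. In A# minor that root is A#.
So the chord is A#-C##-E#, a major triad.

A# C## E#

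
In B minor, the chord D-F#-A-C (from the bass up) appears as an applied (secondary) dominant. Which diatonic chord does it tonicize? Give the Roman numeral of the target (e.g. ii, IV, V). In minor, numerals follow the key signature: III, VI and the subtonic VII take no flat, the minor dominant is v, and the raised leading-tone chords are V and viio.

VI

The chord is a dominant seventh chord on D.
A dominant resolves down a perfect fifth: D → G. In B minor, G is scale degree 6, i.e. VI.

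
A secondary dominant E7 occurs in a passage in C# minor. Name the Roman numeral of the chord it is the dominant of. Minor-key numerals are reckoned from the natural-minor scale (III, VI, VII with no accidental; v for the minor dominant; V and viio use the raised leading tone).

VI

The chord is a dominant seventh chord on E.
A dominant resolves down a perfect fifth: E → A. In C# minor, A is scale degree 6, i.e. VI.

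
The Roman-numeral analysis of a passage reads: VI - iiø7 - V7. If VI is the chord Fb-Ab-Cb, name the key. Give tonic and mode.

Ab minor

The anchor chord is a major triad on Fb, labeled VI.
If Fb is scale degree 6 and the mode makes that degree carry a major triad, the tonic is Ab and the mode is minor.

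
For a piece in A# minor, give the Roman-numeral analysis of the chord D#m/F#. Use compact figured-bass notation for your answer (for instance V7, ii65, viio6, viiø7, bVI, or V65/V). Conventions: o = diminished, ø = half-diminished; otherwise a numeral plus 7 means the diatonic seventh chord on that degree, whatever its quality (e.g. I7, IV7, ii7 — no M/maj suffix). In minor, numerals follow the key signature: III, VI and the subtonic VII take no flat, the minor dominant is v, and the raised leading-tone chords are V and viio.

iv6

Stacked in thirds the chord is D#-F#-A#: a minor triad on D#.
D# is scale degree 4 in A# minor, and a minor triad on that degree is written iv.
With F# in the bass the chord is in first inversion, so the figured bass is 6.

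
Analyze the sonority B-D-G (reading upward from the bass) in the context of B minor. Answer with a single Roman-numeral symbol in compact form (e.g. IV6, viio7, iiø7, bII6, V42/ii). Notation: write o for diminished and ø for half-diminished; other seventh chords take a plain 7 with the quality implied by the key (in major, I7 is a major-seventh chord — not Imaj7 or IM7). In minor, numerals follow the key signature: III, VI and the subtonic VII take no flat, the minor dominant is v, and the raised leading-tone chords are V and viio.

The pitches G-B-D form a major triad rooted on G.
G is scale degree 6 in B minor, and a major triad on that degree is written VI.
With B in the bass the chord is in first inversion, so the figured bass is 6.

VI6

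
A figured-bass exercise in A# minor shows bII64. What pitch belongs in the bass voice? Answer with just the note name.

F#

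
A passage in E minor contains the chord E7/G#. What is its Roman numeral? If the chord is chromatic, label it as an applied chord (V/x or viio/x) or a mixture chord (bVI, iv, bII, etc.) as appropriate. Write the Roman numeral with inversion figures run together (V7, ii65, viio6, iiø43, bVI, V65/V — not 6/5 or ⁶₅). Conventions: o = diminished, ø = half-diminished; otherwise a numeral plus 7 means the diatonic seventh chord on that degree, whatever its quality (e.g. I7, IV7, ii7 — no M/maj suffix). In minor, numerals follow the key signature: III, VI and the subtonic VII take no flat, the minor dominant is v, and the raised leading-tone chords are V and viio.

V65/iv

Stacked in thirds the chord is E-G#-B-D: a dominant seventh chord on E.
E is not a diatonic chord root with this quality in E minor, but it lies a perfect fifth above A (iv), so the chord functions as an applied dominant of iv.
With G# in the bass the chord is in first inversion, so the figured bass is 65.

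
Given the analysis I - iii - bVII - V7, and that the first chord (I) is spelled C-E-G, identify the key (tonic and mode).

C major

I is given as C-E-G — a major triad with root C.
If C is scale degree 1 and the mode makes that degree carry a major triad, the tonic is C and the mode is major.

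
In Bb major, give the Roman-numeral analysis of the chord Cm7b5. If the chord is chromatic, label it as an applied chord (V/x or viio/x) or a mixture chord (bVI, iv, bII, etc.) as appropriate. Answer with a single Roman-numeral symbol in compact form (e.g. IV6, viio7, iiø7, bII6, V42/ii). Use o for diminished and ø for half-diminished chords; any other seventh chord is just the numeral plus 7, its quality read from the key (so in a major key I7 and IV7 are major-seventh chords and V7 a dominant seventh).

The pitches C-Eb-Gb-Bb form a half-diminished seventh chord rooted on C.
C is the second degree of Bb major. This is the half-diminished supertonic seventh, borrowed from the parallel minor.

iiø7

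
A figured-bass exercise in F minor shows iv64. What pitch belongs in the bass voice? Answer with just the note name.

iv in F minor has root Bb; the chord is Bb-Db-F.
The figure 64 means second inversion — the fifth is in the bass.

F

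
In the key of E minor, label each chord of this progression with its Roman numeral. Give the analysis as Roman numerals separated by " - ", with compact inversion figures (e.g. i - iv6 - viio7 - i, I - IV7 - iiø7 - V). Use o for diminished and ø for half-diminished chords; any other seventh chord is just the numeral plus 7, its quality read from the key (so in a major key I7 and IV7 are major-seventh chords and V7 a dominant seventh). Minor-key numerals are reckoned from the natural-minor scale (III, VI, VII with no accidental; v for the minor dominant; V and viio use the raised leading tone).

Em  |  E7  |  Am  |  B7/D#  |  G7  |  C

Em: minor triad on E = scale degree 1 → i.
E7: chromatic; E is V of iv, so V7/iv.
Am: minor triad on A = scale degree 4 → iv.
B7/D#: root B is the dominant; dominant seventh chord there is V65.
G7: chromatic; G is V of VI, so V7/VI.
C: major triad on C = scale degree 6 → VI.

i - V7/iv - iv - V65 - V7/VI - VI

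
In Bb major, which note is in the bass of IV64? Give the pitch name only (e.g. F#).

Bb

IV in Bb major has root Eb; the chord is Eb-G-Bb.
The figure 64 means second inversion — the fifth is in the bass.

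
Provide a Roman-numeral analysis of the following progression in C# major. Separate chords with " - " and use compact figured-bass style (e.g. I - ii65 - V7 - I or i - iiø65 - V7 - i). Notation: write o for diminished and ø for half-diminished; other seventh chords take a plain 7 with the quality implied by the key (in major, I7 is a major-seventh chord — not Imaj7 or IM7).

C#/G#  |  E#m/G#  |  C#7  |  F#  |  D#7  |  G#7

I64 - iii6 - V7/IV - IV - V7/V - V7

C#/G# has root C#, degree 1 in C# major, so I64.
E#m/G# has root E#, degree 3 in C# major, so iii6.
C#7: a dominant seventh chord on C#, the applied dominant of IV → V7/IV.
F# has root F#, degree 4 in C# major, so IV.
D#7 is the secondary dominant of V (dominant seventh chord on D#): V7/V.
G#7 has root G#, degree 5 in C# major, so V7.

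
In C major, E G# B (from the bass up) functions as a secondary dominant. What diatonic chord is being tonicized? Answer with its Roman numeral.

vi

The chord is a major triad on E.
A dominant resolves down a perfect fifth: E → A. In C major, A is scale degree 6, i.e. vi.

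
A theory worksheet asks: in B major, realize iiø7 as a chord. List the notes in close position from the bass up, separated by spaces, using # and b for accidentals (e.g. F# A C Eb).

C# E G B

iiø7 is the half-diminished supertonic seventh, borrowed from the parallel minor. In B major that root is C#.
So the chord is C#-E-G-B.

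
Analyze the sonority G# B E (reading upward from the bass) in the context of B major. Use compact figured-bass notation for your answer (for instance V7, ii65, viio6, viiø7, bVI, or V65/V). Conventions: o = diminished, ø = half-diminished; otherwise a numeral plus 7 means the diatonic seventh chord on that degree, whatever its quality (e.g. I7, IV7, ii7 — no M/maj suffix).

Stacked in thirds the chord is E-G#-B: a major triad on E.
E is scale degree 4 in B major, and a major triad on that degree is written IV.
With G# in the bass the chord is in first inversion, so the figured bass is 6.

IV6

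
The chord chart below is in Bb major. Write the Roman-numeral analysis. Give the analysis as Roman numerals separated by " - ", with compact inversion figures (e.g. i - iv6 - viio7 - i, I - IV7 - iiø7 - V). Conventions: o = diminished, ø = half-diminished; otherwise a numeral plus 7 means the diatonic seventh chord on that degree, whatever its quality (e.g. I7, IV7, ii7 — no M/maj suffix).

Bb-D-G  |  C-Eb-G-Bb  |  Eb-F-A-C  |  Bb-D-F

vi6 - ii7 - V42 - I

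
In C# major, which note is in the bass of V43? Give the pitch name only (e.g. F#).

D#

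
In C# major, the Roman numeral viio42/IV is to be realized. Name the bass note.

The applied chord viio42/IV is rooted on E#: E#-G#-B-D.
The figure 42 means third inversion — the seventh is in the bass.

D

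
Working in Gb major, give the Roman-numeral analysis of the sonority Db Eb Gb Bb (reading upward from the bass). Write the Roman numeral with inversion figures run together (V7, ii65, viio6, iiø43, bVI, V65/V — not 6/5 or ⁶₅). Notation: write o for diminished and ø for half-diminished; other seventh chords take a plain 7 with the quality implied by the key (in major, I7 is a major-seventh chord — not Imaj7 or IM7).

Stacked in thirds the chord is Eb-Gb-Bb-Db: a minor seventh chord on Eb.
In Gb major, Eb is the submediant; the diatonic minor seventh chord there is vi7.
With Db in the bass the chord is in third inversion, so the figured bass is 42.

vi42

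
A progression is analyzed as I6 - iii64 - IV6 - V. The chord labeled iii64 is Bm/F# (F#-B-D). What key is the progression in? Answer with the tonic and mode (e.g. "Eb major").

G major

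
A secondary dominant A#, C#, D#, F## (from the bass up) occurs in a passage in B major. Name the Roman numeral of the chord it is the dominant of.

vi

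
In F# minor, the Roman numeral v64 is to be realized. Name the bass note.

v in F# minor has root C#; the chord is C#-E-G#.
The figure 64 means second inversion — the fifth is in the bass.

G#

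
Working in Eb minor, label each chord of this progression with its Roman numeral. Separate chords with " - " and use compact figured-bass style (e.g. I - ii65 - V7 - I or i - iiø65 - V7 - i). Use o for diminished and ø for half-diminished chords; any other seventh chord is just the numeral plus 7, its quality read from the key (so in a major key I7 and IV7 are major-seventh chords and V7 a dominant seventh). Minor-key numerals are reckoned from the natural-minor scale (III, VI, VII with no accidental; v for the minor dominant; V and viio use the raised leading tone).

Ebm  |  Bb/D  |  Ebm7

i - V6 - i7

Ebm: minor triad on Eb = scale degree 1 → i.
Bb/D has root Bb, degree 5 in Eb minor, so V6.
Ebm7 has root Eb, degree 1 in Eb minor, so i7.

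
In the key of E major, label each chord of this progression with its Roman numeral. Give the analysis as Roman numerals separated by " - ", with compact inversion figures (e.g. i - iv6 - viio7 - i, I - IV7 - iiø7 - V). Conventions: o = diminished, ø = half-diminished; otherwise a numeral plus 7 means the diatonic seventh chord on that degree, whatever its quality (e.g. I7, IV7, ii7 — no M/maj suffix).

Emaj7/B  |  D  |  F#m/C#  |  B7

Emaj7/B: major seventh chord on E = scale degree 1 → I43.
D is non-diatonic — bVII, a mixture chord from E minor.
F#m/C#: minor triad on F# = scale degree 2 → ii64.
B7: root B is the dominant; dominant seventh chord there is V7.

I43 - bVII - ii64 - V7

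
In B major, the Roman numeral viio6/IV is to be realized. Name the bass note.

F#

The applied chord viio6/IV is rooted on D#: D#-F#-A.
The figure 6 means first inversion — the third is in the bass.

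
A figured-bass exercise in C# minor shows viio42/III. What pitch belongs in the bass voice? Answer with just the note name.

C

The applied chord viio42/III is rooted on D#: D#-F#-A-C.
The figure 42 means third inversion — the seventh is in the bass.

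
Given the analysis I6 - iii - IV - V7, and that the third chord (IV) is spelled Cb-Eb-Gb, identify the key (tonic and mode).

Gb major

IV is given as Cb-Eb-Gb — a major triad with root Cb.
Counting down 3 scale steps from Cb places the tonic on Gb; a major triad on degree 4 is diatonic only in major.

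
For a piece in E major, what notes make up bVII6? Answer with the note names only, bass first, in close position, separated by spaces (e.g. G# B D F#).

Scale degree 7 in E major is D#; lowering it a half step gives D. bVII6 is a major triad on the lowered seventh degree (the subtonic), borrowed from the parallel minor.
So the chord is D-F#-A, a major triad.
With the 6 figure the chord is in first inversion; from the bass F# upward in close position it reads F#-A-D.

F# A D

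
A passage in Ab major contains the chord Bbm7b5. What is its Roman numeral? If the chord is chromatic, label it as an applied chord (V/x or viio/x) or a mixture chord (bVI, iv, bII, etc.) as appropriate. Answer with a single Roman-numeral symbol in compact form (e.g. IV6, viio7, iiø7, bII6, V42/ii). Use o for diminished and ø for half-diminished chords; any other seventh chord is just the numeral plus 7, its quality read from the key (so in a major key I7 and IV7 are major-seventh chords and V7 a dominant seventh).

Stacked in thirds the chord is Bb-Db-Fb-Ab: a half-diminished seventh chord on Bb.
Bb is the second degree of Ab major. This is the half-diminished supertonic seventh, borrowed from the parallel minor.

iiø7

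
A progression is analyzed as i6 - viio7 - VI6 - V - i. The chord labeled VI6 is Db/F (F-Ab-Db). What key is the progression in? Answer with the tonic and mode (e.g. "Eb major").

F minor

The anchor chord is a major triad on Db, labeled VI6.
Counting down 5 scale steps from Db places the tonic on F; a major triad on degree 6 is diatonic only in minor.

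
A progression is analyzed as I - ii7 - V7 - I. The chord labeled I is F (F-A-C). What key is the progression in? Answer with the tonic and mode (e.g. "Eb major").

F major

The chord F is a major triad rooted on F; its label is I.
If F is scale degree 1 and the mode makes that degree carry a major triad, the tonic is F and the mode is major.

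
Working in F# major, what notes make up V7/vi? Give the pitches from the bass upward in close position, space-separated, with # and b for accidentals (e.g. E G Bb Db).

A# C## E# G#

V7/vi is a secondary dominant — the dominant seventh of vi. vi in F# major is D#, so the applied chord's root is A#, a perfect fifth above.
Building a dominant seventh chord on A# gives A#-C##-E#-G#.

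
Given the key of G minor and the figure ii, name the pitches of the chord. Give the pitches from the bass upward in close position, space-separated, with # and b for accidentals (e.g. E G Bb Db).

A C E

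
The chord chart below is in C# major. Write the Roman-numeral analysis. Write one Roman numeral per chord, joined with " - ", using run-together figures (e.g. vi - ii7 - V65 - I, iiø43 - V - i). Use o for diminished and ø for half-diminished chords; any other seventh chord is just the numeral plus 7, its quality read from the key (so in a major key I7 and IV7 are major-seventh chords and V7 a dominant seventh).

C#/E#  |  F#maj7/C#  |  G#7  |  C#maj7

C#/E#: major triad on C# = scale degree 1 → I6.
F#maj7/C#: root F# is the subdominant; major seventh chord there is IV43.
G#7 has root G#, degree 5 in C# major, so V7.
C#maj7: root C# is the tonic; major seventh chord there is I7.

I6 - IV43 - V7 - I7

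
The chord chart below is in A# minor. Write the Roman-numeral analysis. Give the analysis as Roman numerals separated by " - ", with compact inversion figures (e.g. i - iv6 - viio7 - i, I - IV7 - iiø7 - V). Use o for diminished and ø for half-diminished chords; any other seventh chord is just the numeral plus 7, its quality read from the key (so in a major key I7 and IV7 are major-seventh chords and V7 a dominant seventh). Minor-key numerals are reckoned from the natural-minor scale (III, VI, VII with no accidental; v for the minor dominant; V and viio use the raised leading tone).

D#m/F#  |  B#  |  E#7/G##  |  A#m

iv6 - V/V - V65 - i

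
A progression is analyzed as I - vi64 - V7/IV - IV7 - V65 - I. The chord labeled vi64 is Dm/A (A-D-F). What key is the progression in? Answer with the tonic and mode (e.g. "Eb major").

F major

vi64 is given as A-D-F — a minor triad with root D.
If D is scale degree 6 and the mode makes that degree carry a minor triad, the tonic is F and the mode is major.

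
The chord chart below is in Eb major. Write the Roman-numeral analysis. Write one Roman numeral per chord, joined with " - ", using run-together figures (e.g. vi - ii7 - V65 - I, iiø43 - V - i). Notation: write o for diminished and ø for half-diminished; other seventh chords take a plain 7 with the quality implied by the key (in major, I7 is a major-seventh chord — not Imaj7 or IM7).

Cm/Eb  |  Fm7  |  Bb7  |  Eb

Cm/Eb has root C, degree 6 in Eb major, so vi6.
Fm7: minor seventh chord on F = scale degree 2 → ii7.
Bb7: root Bb is the dominant; dominant seventh chord there is V7.
Eb has root Eb, degree 1 in Eb major, so I.

vi6 - ii7 - V7 - I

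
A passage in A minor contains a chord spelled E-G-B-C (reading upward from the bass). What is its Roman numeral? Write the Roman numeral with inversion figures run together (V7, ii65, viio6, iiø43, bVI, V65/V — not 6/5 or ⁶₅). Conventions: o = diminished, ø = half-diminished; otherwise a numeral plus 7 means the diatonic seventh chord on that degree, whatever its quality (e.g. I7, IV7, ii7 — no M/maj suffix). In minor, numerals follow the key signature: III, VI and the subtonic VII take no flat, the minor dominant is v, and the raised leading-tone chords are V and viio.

III65

The pitches C-E-G-B form a major seventh chord rooted on C.
C is scale degree 3 in A minor, and a major seventh chord on that degree is written III7.
With E in the bass the chord is in first inversion, so the figured bass is 65.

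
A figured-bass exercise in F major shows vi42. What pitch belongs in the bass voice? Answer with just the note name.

C

vi in F major has root D; the chord is D-F-A-C.
The figure 42 means third inversion — the seventh is in the bass.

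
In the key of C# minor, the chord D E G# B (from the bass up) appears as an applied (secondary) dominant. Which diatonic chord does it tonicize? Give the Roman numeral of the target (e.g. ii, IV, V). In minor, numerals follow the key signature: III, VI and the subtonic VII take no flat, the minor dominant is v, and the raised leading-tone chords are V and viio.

VI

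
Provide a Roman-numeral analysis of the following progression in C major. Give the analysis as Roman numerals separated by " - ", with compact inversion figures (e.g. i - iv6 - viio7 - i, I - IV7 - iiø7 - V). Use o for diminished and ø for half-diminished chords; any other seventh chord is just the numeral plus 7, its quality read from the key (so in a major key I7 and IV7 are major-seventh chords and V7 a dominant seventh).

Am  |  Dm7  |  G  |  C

vi - ii7 - V - I

Am has root A, degree 6 in C major, so vi.
Dm7: root D is the supertonic; minor seventh chord there is ii7.
G: major triad on G = scale degree 5 → V.
C: major triad on C = scale degree 1 → I.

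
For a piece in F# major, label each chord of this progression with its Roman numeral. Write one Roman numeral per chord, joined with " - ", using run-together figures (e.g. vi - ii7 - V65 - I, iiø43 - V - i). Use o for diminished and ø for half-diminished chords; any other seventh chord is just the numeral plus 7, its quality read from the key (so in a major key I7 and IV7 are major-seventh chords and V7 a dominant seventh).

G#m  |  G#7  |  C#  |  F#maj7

ii - V7/V - V - I7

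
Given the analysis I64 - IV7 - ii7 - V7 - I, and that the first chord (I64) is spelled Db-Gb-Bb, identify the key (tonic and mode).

The chord Gb/Db is a major triad rooted on Gb; its label is I64.
If Gb is scale degree 1 and the mode makes that degree carry a major triad, the tonic is Gb and the mode is major.

Gb major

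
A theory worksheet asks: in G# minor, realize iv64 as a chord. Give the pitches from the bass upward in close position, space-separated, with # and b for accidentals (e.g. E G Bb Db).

In G# minor, scale degree 4 is C#, and the diatonic chord built there is a minor triad.
That chord is spelled C#-E-G#.
The figured bass 64 indicates second inversion, placing the fifth (G#) in the bass: G#-C#-E.

G# C# E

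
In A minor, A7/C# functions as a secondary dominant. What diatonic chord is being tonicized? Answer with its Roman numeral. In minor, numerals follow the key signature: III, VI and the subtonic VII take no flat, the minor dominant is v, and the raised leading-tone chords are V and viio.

The chord is a dominant seventh chord on A.
A dominant resolves down a perfect fifth: A → D. In A minor, D is scale degree 4, i.e. iv.

iv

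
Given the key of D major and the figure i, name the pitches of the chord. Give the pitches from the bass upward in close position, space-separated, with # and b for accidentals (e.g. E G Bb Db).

D F A

Scale degree 1 in D major is D; here the chord built on it is altered to a minor triad. i is the minor tonic, borrowed from the parallel minor.
So the chord is D-F-A, a minor triad.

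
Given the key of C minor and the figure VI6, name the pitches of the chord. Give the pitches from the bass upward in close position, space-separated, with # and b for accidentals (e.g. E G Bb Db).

In C minor, the submediant is Ab, and the diatonic chord built there is a major triad.
That chord is spelled Ab-C-Eb.
The figured bass 6 indicates first inversion, placing the third (C) in the bass: C-Eb-Ab.

C Eb Ab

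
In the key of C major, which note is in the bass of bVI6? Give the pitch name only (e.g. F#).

C

bVI in C major has root Ab; the chord is Ab-C-Eb.
The figure 6 means first inversion — the third is in the bass.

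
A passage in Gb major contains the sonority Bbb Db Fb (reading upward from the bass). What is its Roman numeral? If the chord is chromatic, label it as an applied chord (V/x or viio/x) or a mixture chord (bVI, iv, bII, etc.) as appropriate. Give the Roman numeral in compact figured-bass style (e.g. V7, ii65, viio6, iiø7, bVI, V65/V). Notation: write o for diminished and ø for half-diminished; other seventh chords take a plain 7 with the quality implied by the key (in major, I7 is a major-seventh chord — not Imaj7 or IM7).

bIII

Stacked in thirds the chord is Bbb-Db-Fb: a major triad on Bbb.
Bbb is the lowered third degree of Gb major (diatonic 3 would be Bb). This is a major triad on the lowered third degree, borrowed from the parallel minor.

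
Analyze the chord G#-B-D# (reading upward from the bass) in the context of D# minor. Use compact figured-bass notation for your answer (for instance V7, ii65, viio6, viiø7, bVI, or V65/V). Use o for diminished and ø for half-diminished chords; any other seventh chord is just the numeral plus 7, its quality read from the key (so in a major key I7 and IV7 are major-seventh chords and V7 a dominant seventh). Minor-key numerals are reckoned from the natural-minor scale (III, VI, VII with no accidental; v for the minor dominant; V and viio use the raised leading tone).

iv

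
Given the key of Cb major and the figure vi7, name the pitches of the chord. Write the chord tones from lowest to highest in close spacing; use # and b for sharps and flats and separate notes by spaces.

The numeral's case and figure indicate a minor seventh chord. In Cb major its root, the submediant, is Ab.
That chord is spelled Ab-Cb-Eb-Gb.

Ab Cb Eb Gb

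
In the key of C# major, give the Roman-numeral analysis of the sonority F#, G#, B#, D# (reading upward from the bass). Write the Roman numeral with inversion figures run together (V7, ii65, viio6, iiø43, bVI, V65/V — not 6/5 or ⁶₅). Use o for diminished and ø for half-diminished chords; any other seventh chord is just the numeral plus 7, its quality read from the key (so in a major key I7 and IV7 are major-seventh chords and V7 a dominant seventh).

The pitches G#-B#-D#-F# form a dominant seventh chord rooted on G#.
In C# major, G# is the dominant; the diatonic dominant seventh chord there is V7.
With F# in the bass the chord is in third inversion, so the figured bass is 42.

V42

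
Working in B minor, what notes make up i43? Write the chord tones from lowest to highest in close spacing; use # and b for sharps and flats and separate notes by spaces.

The numeral's case and figure indicate a minor seventh chord. In B minor its root, the first degree, is B.
That chord is spelled B-D-F#-A.
The figured bass 43 indicates second inversion, placing the fifth (F#) in the bass: F#-A-B-D.

F# A B D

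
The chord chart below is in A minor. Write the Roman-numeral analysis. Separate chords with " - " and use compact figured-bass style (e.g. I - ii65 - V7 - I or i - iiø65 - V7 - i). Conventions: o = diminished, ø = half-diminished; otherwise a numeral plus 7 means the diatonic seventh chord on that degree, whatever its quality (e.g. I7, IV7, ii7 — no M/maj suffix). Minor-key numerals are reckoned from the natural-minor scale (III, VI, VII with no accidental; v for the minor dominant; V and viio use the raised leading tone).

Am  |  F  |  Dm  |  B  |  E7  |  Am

i - VI - iv - V/V - V7 - i

Am has root A, degree 1 in A minor, so i.
F has root F, degree 6 in A minor, so VI.
Dm: root D is the subdominant; minor triad there is iv.
B: chromatic; B is V of V, so V/V.
E7: root E is the dominant; dominant seventh chord there is V7.
Am: root A is the tonic; minor triad there is i.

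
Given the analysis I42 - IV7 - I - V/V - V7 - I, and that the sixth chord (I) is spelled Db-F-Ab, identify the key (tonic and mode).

The chord Db is a major triad rooted on Db; its label is I.
If Db is scale degree 1 and the mode makes that degree carry a major triad, the tonic is Db and the mode is major.

Db major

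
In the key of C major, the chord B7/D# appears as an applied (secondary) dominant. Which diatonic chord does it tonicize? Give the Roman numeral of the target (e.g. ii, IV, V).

The chord is a dominant seventh chord on B.
A dominant resolves down a perfect fifth: B → E. In C major, E is scale degree 3, i.e. iii.

iii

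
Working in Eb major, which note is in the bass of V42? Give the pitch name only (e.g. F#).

Ab

V in Eb major has root Bb; the chord is Bb-D-F-Ab.
The figure 42 means third inversion — the seventh is in the bass.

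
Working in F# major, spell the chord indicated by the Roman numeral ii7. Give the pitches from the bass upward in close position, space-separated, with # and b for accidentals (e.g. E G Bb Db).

G# B D# F#

In F# major, scale degree 2 is G#, and the diatonic chord built there is a minor seventh chord.
That chord is spelled G#-B-D#-F#.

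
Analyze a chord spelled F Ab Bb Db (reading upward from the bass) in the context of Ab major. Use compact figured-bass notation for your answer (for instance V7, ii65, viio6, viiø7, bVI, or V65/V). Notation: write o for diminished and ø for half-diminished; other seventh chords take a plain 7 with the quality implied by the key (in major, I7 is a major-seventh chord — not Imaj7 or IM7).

ii43

Stacked in thirds the chord is Bb-Db-F-Ab: a minor seventh chord on Bb.
In Ab major, Bb is the supertonic; the diatonic minor seventh chord there is ii7.
With F in the bass the chord is in second inversion, so the figured bass is 43.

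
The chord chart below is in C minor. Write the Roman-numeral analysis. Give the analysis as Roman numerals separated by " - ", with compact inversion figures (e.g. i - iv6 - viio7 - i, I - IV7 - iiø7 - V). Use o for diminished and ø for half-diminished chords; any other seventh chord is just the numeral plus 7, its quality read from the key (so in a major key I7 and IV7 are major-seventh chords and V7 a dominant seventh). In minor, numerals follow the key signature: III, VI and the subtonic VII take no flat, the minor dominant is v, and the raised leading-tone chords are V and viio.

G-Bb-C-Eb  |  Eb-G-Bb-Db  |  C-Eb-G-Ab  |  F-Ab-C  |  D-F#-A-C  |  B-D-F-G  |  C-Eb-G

i43 - V7/VI - VI65 - iv - V7/V - V65 - i

G-Bb-C-Eb: root C is the tonic; minor seventh chord there is i43.
Eb-G-Bb-Db: chromatic; Eb is V of VI, so V7/VI.
C-Eb-G-Ab: major seventh chord on Ab = scale degree 6 → VI65.
F-Ab-C: root F is the subdominant; minor triad there is iv.
D-F#-A-C: a dominant seventh chord on D, the applied dominant of V → V7/V.
B-D-F-G: dominant seventh chord on G = scale degree 5 → V65.
C-Eb-G: minor triad on C = scale degree 1 → i.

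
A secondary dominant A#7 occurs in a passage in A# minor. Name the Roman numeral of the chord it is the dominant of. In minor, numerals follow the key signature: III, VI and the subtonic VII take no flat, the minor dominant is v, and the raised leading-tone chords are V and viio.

iv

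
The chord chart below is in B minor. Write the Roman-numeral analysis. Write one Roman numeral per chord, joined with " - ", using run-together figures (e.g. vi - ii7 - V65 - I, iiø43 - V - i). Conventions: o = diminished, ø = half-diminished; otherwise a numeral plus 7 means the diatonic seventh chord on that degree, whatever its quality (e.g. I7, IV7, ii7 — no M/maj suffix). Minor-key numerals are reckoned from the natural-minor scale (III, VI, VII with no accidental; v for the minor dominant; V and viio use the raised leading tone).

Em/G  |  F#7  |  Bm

iv6 - V7 - i

Em/G: minor triad on E = scale degree 4 → iv6.
F#7: root F# is the dominant; dominant seventh chord there is V7.
Bm has root B, degree 1 in B minor, so i.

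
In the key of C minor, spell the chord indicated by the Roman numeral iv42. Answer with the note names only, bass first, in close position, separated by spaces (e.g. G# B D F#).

Eb F Ab C

The numeral's case and figure indicate a minor seventh chord. In C minor its root, scale degree 4, is F.
That chord is spelled F-Ab-C-Eb.
With the 42 figure the chord is in third inversion; from the bass Eb upward in close position it reads Eb-F-Ab-C.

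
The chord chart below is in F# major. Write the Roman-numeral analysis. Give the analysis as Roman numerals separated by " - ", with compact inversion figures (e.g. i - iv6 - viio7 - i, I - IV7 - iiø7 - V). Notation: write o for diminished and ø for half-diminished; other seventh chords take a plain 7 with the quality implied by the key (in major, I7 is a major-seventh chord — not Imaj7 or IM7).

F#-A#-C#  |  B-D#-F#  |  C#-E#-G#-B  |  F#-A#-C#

I - IV - V7 - I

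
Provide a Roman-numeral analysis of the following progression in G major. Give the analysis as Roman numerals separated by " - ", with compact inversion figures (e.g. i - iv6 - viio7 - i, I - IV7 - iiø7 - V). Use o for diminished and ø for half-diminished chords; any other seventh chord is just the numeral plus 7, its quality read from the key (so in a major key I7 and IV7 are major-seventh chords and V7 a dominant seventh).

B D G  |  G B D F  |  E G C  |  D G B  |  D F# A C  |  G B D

B-D-G has root G, degree 1 in G major, so I6.
G-B-D-F: chromatic; G is V of IV, so V7/IV.
E-G-C: root C is the subdominant; major triad there is IV6.
D-G-B: root G is the tonic; major triad there is I64.
D-F#-A-C: dominant seventh chord on D = scale degree 5 → V7.
G-B-D: major triad on G = scale degree 1 → I.

I6 - V7/IV - IV6 - I64 - V7 - I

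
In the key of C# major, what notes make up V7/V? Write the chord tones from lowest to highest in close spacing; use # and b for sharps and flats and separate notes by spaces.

D# F## A# C#

V7/V is a secondary dominant — the dominant seventh of V. V in C# major is G#, so the applied chord's root is D#, a perfect fifth above.
Building a dominant seventh chord on D# gives D#-F##-A#-C#.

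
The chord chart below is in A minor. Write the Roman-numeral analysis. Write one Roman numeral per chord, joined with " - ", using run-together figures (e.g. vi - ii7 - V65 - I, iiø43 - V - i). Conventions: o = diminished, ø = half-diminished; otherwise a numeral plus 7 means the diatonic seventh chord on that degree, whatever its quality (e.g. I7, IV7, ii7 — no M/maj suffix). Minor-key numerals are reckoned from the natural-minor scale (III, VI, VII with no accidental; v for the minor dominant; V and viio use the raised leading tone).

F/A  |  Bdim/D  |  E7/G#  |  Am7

F/A: major triad on F = scale degree 6 → VI6.
Bdim/D: root B is the supertonic; diminished triad there is iio6.
E7/G# has root E, degree 5 in A minor, so V65.
Am7: root A is the tonic; minor seventh chord there is i7.

VI6 - iio6 - V65 - i7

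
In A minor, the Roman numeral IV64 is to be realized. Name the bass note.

IV in A minor has root D; the chord is D-F#-A.
The figure 64 means second inversion — the fifth is in the bass.

A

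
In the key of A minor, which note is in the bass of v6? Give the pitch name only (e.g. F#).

v in A minor has root E; the chord is E-G-B.
The figure 6 means first inversion — the third is in the bass.

G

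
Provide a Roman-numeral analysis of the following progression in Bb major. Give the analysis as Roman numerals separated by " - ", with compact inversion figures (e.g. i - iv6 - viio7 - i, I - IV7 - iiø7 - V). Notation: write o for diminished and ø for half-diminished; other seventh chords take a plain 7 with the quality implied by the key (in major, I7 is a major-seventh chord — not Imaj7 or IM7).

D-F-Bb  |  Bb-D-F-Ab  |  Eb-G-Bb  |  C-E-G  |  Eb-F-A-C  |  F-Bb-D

I6 - V7/IV - IV - V/V - V42 - I64

D-F-Bb: major triad on Bb = scale degree 1 → I6.
Bb-D-F-Ab is the secondary dominant of IV (dominant seventh chord on Bb): V7/IV.
Eb-G-Bb: major triad on Eb = scale degree 4 → IV.
C-E-G: chromatic; C is V of V, so V/V.
Eb-F-A-C: root F is the dominant; dominant seventh chord there is V42.
F-Bb-D: root Bb is the tonic; major triad there is I64.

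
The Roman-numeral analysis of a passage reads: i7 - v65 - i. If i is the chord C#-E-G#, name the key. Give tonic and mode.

C# minor

i is given as C#-E-G# — a minor triad with root C#.
If C# is scale degree 1 and the mode makes that degree carry a minor triad, the tonic is C# and the mode is minor.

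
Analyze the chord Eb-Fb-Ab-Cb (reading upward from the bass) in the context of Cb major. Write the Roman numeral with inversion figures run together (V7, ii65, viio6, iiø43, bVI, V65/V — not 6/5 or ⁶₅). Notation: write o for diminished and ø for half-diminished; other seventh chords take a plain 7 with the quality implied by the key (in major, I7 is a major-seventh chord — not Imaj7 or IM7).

IV42

The pitches Fb-Ab-Cb-Eb form a major seventh chord rooted on Fb.
Fb is scale degree 4 in Cb major, and a major seventh chord on that degree is written IV7.
With Eb in the bass the chord is in third inversion, so the figured bass is 42.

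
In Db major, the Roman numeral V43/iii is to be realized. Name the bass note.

G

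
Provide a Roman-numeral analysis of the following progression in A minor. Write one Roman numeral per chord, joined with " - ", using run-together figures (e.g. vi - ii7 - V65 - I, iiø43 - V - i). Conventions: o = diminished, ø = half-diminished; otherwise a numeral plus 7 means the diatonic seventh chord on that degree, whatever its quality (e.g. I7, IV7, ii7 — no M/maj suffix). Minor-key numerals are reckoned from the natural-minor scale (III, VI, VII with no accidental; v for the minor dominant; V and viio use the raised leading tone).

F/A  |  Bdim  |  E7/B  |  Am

VI6 - iio - V43 - i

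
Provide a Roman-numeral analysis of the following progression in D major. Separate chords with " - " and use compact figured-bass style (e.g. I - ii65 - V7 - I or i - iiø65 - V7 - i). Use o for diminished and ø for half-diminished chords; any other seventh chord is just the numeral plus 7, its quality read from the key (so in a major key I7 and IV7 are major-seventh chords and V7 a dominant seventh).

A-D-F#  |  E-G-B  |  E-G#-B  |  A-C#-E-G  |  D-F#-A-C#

I64 - ii - V/V - V7 - I7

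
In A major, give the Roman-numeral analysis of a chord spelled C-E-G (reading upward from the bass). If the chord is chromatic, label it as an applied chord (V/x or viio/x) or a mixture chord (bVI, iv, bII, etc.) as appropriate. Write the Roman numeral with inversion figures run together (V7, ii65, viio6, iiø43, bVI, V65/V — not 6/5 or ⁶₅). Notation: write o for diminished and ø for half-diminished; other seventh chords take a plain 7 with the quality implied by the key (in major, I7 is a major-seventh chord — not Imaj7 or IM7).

Stacked in thirds the chord is C-E-G: a major triad on C.
C is the lowered third degree of A major (diatonic 3 would be C#). This is a major triad on the lowered third degree, borrowed from the parallel minor.

bIII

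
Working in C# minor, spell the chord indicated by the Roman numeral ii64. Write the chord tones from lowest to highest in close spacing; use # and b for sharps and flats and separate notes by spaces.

A# D# F#

ii64 is the minor supertonic, borrowed from the parallel major (the Dorian ii). In C# minor that root is D#.
So the chord is D#-F#-A#, a minor triad.
With the 64 figure the chord is in second inversion; from the bass A# upward in close position it reads A#-D#-F#.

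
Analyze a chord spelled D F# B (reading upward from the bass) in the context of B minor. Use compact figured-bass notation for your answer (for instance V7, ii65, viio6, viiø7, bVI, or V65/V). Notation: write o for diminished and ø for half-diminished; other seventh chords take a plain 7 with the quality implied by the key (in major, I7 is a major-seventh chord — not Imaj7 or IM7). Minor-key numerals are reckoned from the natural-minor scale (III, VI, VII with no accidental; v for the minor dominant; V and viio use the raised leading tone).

The pitches B-D-F# form a minor triad rooted on B.
In B minor, B is the tonic; the diatonic minor triad there is i.
With D in the bass the chord is in first inversion, so the figured bass is 6.

i6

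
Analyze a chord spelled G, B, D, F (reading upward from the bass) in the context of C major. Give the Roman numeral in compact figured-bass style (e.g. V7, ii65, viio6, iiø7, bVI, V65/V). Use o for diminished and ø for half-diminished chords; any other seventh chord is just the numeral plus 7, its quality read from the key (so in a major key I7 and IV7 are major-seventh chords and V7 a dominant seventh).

V7

The pitches G-B-D-F form a dominant seventh chord rooted on G.
In C major, G is the dominant; the diatonic dominant seventh chord there is V7.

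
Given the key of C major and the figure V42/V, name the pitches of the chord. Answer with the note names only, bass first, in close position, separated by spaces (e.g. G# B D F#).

V42/V is a secondary dominant — the dominant seventh of V. V in C major is G, so the applied chord's root is D, a perfect fifth above.
Building a dominant seventh chord on D gives D-F#-A-C.
The figured bass 42 indicates third inversion, placing the seventh (C) in the bass: C-D-F#-A.

C D F# A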